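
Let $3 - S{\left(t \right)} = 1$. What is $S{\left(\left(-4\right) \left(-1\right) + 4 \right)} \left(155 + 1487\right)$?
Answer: $3284$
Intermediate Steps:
$S{\left(t \right)} = 2$ ($S{\left(t \right)} = 3 - 1 = 2$)
$S{\left(\left(-4\right) \left(-1\right) + 4 \right)} \left(155 + 1487\right) = 2 \left(155 + 1487\right) = 2 \cdot 1642 = 3284$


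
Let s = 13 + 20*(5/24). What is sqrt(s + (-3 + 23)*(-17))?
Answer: I*sqrt(11622)/6 ≈ 17.968*I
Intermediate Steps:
s = 103/6 (s = 13 + 20*(5*(1/24)) = 13 + 20*(5/24) = 13 + 25/6 = 103/6 ≈ 17.167)
sqrt(s + (-3 + 23)*(-17)) = sqrt(103/6 + (-3 + 23)*(-17)) = sqrt(103/6 + 20*(-17)) = sqrt(103/6 - 340) = sqrt(-1937/6) = I*sqrt(11622)/6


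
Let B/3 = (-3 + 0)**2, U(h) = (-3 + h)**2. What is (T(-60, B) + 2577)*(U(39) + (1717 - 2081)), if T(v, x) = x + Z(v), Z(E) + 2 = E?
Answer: 2369144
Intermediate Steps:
Z(E) = -2 + E
B = 27 (B = 3*(-3 + 0)**2 = 3*(-3)**2 = 3*9 = 27)
T(v, x) = -2 + v + x (T(v, x) = x + (-2 + v) = -2 + v + x)
(T(-60, B) + 2577)*(U(39) + (1717 - 2081)) = ((-2 - 60 + 27) + 2577)*((-3 + 39)**2 + (1717 - 2081)) = (-35 + 2577)*(36**2 - 364) = 2542*(1296 - 364) = 2542*932 = 2369144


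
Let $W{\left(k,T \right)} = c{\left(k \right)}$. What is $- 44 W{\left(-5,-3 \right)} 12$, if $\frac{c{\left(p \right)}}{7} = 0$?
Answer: $0$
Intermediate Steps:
$c{\left(p \right)} = 0$ ($c{\left(p \right)} = 7 \cdot 0 = 0$)
$W{\left(k,T \right)} = 0$
$- 44 W{\left(-5,-3 \right)} 12 = \left(-44\right) 0 \cdot 12 = 0 \cdot 12 = 0$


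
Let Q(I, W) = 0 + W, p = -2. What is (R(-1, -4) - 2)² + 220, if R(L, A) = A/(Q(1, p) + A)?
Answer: 1996/9 ≈ 221.78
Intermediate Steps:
Q(I, W) = W
R(L, A) = A/(-2 + A)
(R(-1, -4) - 2)² + 220 = (-4/(-2 - 4) - 2)² + 220 = (-4/(-6) - 2)² + 220 = (-4*(-⅙) - 2)² + 220 = (⅔ - 2)² + 220 = (-4/3)² + 220 = 16/9 + 220 = 1996/9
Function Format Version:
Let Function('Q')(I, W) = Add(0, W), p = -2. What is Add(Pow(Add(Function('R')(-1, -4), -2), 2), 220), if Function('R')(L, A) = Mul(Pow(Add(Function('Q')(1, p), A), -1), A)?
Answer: Rational(1996, 9) ≈ 221.78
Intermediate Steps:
Function('Q')(I, W) = W
Function('R')(L, A) = Mul(A, Pow(Add(-2, A), -1)) (Function('R')(L, A) = Mul(Pow(Add(-2, A), -1), A) = Mul(A, Pow(Add(-2, A), -1)))
Add(Pow(Add(Function('R')(-1, -4), -2), 2), 220) = Add(Pow(Add(Mul(-4, Pow(Add(-2, -4), -1)), -2), 2), 220) = Add(Pow(Add(Mul(-4, Pow(-6, -1)), -2), 2), 220) = Add(Pow(Add(Mul(-4, Rational(-1, 6)), -2), 2), 220) = Add(Pow(Add(Rational(2, 3), -2), 2), 220) = Add(Pow(Rational(-4, 3), 2), 220) = Add(Rational(16, 9), 220) = Rational(1996, 9)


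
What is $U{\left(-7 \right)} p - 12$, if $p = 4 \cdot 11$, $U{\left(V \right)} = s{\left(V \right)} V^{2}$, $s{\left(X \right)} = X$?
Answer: $-15104$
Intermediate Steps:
$U{\left(V \right)} = V^{3}$ ($U{\left(V \right)} = V V^{2} = V^{3}$)
$p = 44$
$U{\left(-7 \right)} p - 12 = \left(-7\right)^{3} \cdot 44 - 12 = \left(-343\right) 44 - 12 = -15092 - 12 = -15104$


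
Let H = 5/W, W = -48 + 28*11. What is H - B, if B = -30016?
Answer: 1560833/52 ≈ 30016.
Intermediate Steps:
W = 260 (W = -48 + 308 = 260)
H = 1/52 (H = 5/260 = 5*(1/260) = 1/52 ≈ 0.019231)
H - B = 1/52 - 1*(-30016) = 1/52 + 30016 = 1560833/52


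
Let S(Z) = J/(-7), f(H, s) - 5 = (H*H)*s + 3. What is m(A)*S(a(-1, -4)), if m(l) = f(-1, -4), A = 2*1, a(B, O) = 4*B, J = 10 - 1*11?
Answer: 4/7 ≈ 0.57143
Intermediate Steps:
J = -1 (J = 10 - 11 = -1)
f(H, s) = 8 + s*H² (f(H, s) = 5 + ((H*H)*s + 3) = 5 + (H²*s + 3) = 5 + (s*H² + 3) = 5 + (3 + s*H²) = 8 + s*H²)
S(Z) = ⅐ (S(Z) = -1/(-7) = -1*(-⅐) = ⅐)
A = 2
m(l) = 4 (m(l) = 8 - 4*(-1)² = 8 - 4*1 = 8 - 4 = 4)
m(A)*S(a(-1, -4)) = 4*(⅐) = 4/7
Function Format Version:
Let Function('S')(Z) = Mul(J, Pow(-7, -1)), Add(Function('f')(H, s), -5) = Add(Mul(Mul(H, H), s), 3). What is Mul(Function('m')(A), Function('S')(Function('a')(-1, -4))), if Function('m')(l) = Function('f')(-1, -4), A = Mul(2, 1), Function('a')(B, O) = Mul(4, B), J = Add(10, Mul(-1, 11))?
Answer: Rational(4, 7) ≈ 0.57143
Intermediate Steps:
J = -1 (J = Add(10, -11) = -1)
Function('f')(H, s) = Add(8, Mul(s, Pow(H, 2))) (Function('f')(H, s) = Add(5, Add(Mul(Mul(H, H), s), 3)) = Add(5, Add(Mul(Pow(H, 2), s), 3)) = Add(5, Add(Mul(s, Pow(H, 2)), 3)) = Add(5, Add(3, Mul(s, Pow(H, 2)))) = Add(8, Mul(s, Pow(H, 2))))
Function('S')(Z) = Rational(1, 7) (Function('S')(Z) = Mul(-1, Pow(-7, -1)) = Mul(-1, Rational(-1, 7)) = Rational(1, 7))
A = 2
Function('m')(l) = 4 (Function('m')(l) = Add(8, Mul(-4, Pow(-1, 2))) = Add(8, Mul(-4, 1)) = Add(8, -4) = 4)
Mul(Function('m')(A), Function('S')(Function('a')(-1, -4))) = Mul(4, Rational(1, 7)) = Rational(4, 7)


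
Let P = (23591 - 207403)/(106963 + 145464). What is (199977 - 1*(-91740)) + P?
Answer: 73637063347/252427 ≈ 2.9172e+5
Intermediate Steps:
P = -183812/252427 ≈ -0.72818
(199977 - 1*(-91740)) + P = (199977 - 1*(-91740)) - 183812/252427 = (199977 + 91740) - 183812/252427 = 291717 - 183812/252427 = 73637063347/252427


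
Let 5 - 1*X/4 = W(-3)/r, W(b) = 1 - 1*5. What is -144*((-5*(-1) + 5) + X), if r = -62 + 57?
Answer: -19296/5 ≈ -3859.2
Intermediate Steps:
W(b) = -4 (W(b) = 1 - 5 = -4)
r = -5
X = 84/5 (X = 20 - (-16)/(-5) = 20 - (-16)*(-1)/5 = 20 - 4*⅘ = 20 - 16/5 = 84/5 ≈ 16.800)
-144*((-5*(-1) + 5) + X) = -144*((-5*(-1) + 5) + 84/5) = -144*((5 + 5) + 84/5) = -144*(10 + 84/5) = -144*134/5 = -19296/5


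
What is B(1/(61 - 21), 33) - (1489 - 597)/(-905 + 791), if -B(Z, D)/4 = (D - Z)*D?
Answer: -2476579/570 ≈ -4344.9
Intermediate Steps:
B(Z, D) = -4*D*(D - Z) (B(Z, D) = -4*(D - Z)*D = -4*D*(D - Z))
B(1/(61 - 21), 33) - (1489 - 597)/(-905 + 791) = 4*33*(1/(61 - 21) - 1*33) - (1489 - 597)/(-905 + 791) = 4*33*(1/40 - 33) - 892/(-114) = 4*33*(1/40 - 33) - 892*(-1)/114 = 4*33*(-1319/40) - 1*(-446/57) = -43527/10 + 446/57 = -2476579/570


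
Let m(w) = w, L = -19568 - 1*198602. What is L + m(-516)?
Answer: -218686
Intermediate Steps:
L = -218170 (L = -19568 - 198602 = -218170)
L + m(-516) = -218170 - 516 = -218686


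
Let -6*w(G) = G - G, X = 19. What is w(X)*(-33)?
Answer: 0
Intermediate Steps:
w(G) = 0 (w(G) = -(G - G)/6 = -1/6*0 = 0)
w(X)*(-33) = 0*(-33) = 0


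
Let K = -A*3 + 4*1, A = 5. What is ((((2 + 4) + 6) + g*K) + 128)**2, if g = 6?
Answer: 5476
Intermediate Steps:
K = -11 (K = -1*5*3 + 4*1 = -5*3 + 4 = -15 + 4 = -11)
((((2 + 4) + 6) + g*K) + 128)**2 = ((((2 + 4) + 6) + 6*(-11)) + 128)**2 = (((6 + 6) - 66) + 128)**2 = ((12 - 66) + 128)**2 = (-54 + 128)**2 = 74**2 = 5476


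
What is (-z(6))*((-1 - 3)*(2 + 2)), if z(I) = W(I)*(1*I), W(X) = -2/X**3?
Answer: -8/9 ≈ -0.88889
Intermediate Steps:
W(X) = -2/X**3
z(I) = -2/I**2 (z(I) = (-2/I**3)*(1*I) = (-2/I**3)*I = -2/I**2)
(-z(6))*((-1 - 3)*(2 + 2)) = (-(-2)/6**2)*((-1 - 3)*(2 + 2)) = (-(-2)/36)*(-4*4) = -1*(-1/18)*(-16) = (1/18)*(-16) = -8/9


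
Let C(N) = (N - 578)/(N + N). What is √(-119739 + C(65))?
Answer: I*√2023655790/130 ≈ 346.04*I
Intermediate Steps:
C(N) = (-578 + N)/(2*N) (C(N) = (-578 + N)/((2*N)) = (-578 + N)*(1/(2*N)) = (-578 + N)/(2*N))
√(-119739 + C(65)) = √(-119739 + (½)*(-578 + 65)/65) = √(-119739 + (½)*(1/65)*(-513)) = √(-119739 - 513/130) = √(-15566583/130) = I*√2023655790/130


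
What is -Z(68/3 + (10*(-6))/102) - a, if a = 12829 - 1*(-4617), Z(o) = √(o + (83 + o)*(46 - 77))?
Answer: -17446 - I*√935017/17 ≈ -17446.0 - 56.88*I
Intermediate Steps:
Z(o) = √(-2573 - 30*o) (Z(o) = √(o + (83 + o)*(-31)) = √(o + (-2573 - 31*o)) = √(-2573 - 30*o))
a = 17446 (a = 12829 + 4617 = 17446)
-Z(68/3 + (10*(-6))/102) - a = -√(-2573 - 30*(68/3 + (10*(-6))/102)) - 1*17446 = -√(-2573 - 30*(68*(⅓) - 60*1/102)) - 17446 = -√(-2573 - 30*(68/3 - 10/17)) - 17446 = -√(-2573 - 30*1126/51) - 17446 = -√(-2573 - 11260/17) - 17446 = -√(-55001/17) - 17446 = -I*√935017/17 - 17446 = -17446 - I*√935017/17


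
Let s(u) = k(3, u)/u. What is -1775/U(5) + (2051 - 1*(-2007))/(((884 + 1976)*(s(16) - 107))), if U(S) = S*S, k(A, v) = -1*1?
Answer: -86976677/1224795 ≈ -71.013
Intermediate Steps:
k(A, v) = -1
U(S) = S²
s(u) = -1/u
-1775/U(5) + (2051 - 1*(-2007))/(((884 + 1976)*(s(16) - 107))) = -1775/(5²) + (2051 - 1*(-2007))/(((884 + 1976)*(-1/16 - 107))) = -1775/25 + (2051 + 2007)/((2860*(-1*1/16 - 107))) = -1775*1/25 + 4058/((2860*(-1/16 - 107))) = -71 + 4058/((2860*(-1713/16))) = -71 + 4058/(-1224795/4) = -71 + 4058*(-4/1224795) = -71 - 16232/1224795 = -86976677/1224795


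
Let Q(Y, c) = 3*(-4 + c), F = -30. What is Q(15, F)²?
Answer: 10404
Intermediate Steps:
Q(Y, c) = -12 + 3*c
Q(15, F)² = (-12 + 3*(-30))² = (-12 - 90)² = (-102)² = 10404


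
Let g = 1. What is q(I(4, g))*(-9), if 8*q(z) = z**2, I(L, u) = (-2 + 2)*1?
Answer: 0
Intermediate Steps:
I(L, u) = 0 (I(L, u) = 0*1 = 0)
q(z) = z**2/8
q(I(4, g))*(-9) = ((1/8)*0**2)*(-9) = ((1/8)*0)*(-9) = 0*(-9) = 0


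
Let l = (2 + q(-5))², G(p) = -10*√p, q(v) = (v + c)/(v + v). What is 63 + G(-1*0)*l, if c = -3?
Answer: 63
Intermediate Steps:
q(v) = (-3 + v)/(2*v) (q(v) = (v - 3)/(v + v) = (-3 + v)/((2*v)) = (-3 + v)*(1/(2*v)) = (-3 + v)/(2*v))
l = 196/25 (l = (2 + (½)*(-3 - 5)/(-5))² = (2 + (½)*(-⅕)*(-8))² = (2 + ⅘)² = (14/5)² = 196/25 ≈ 7.8400)
63 + G(-1*0)*l = 63 - 10*√(-1*0)*(196/25) = 63 - 10*√0*(196/25) = 63 - 10*0*(196/25) = 63 + 0*(196/25) = 63 + 0 = 63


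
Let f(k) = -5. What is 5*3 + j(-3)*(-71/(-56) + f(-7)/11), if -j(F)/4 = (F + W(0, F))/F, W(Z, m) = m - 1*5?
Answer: 43/14 ≈ 3.0714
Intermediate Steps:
W(Z, m) = -5 + m (W(Z, m) = m - 5 = -5 + m)
j(F) = -4*(-5 + 2*F)/F (j(F) = -4*(F + (-5 + F))/F = -4*(-5 + 2*F)/F)
5*3 + j(-3)*(-71/(-56) + f(-7)/11) = 5*3 + (-8 + 20/(-3))*(-71/(-56) - 5/11) = 15 + (-8 + 20*(-⅓))*(-71*(-1/56) - 5*1/11) = 15 + (-8 - 20/3)*(71/56 - 5/11) = 15 - 44/3*501/616 = 15 - 167/14 = 43/14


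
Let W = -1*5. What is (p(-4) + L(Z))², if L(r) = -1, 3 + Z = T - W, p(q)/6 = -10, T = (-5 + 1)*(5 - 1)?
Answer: 3721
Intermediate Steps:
T = -16 (T = -4*4 = -16)
W = -5
p(q) = -60 (p(q) = 6*(-10) = -60)
Z = -14 (Z = -3 + (-16 - 1*(-5)) = -3 + (-16 + 5) = -3 - 11 = -14)
(p(-4) + L(Z))² = (-60 - 1)² = (-61)² = 3721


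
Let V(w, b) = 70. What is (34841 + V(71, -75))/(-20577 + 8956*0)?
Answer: -11637/6859 ≈ -1.6966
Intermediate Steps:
(34841 + V(71, -75))/(-20577 + 8956*0) = (34841 + 70)/(-20577 + 8956*0) = 34911/(-20577 + 0) = 34911/(-20577) = 34911*(-1/20577) = -11637/6859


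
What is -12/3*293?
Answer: -1172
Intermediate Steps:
-12/3*293 = -12*⅓*293 = -4*293 = -1172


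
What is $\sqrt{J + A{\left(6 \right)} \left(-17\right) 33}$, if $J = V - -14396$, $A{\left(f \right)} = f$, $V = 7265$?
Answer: $\sqrt{18295} \approx 135.26$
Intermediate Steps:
$J = 21661$ ($J = 7265 - -14396 = 7265 + 14396 = 21661$)
$\sqrt{J + A{\left(6 \right)} \left(-17\right) 33} = \sqrt{21661 + 6 \left(-17\right) 33} = \sqrt{21661 - 3366} = \sqrt{18295}$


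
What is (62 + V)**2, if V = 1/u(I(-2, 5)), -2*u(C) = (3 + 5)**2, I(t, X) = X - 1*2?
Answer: 3932289/1024 ≈ 3840.1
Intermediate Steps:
I(t, X) = -2 + X (I(t, X) = X - 2 = -2 + X)
u(C) = -32 (u(C) = -(3 + 5)**2/2 = -1/2*8**2 = -1/2*64 = -32)
V = -1/32 (V = 1/(-32) = -1/32 ≈ -0.031250)
(62 + V)**2 = (62 - 1/32)**2 = (1983/32)**2 = 3932289/1024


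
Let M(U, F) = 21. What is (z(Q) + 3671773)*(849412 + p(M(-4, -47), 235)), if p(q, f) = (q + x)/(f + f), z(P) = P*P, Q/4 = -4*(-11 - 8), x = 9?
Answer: 150275334715363/47 ≈ 3.1973e+12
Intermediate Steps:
Q = 304 (Q = 4*(-4*(-11 - 8)) = 4*(-4*(-19)) = 4*76 = 304)
z(P) = P**2
p(q, f) = (9 + q)/(2*f) (p(q, f) = (q + 9)/(f + f) = (9 + q)/((2*f)) = (9 + q)*(1/(2*f)) = (9 + q)/(2*f))
(z(Q) + 3671773)*(849412 + p(M(-4, -47), 235)) = (304**2 + 3671773)*(849412 + (1/2)*(9 + 21)/235) = (92416 + 3671773)*(849412 + (1/2)*(1/235)*30) = 3764189*(849412 + 3/47) = 3764189*(39922367/47) = 150275334715363/47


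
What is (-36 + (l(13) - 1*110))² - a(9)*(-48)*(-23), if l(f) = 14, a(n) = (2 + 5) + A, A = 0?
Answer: 9696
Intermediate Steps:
a(n) = 7 (a(n) = (2 + 5) + 0 = 7 + 0 = 7)
(-36 + (l(13) - 1*110))² - a(9)*(-48)*(-23) = (-36 + (14 - 1*110))² - 7*(-48)*(-23) = (-36 + (14 - 110))² - (-336)*(-23) = (-36 - 96)² - 1*7728 = (-132)² - 7728 = 17424 - 7728 = 9696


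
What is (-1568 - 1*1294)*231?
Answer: -661122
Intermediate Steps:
(-1568 - 1*1294)*231 = (-1568 - 1294)*231 = -2862*231 = -661122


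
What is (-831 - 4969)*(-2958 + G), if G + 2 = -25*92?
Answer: 30508000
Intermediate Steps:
G = -2302 (G = -2 - 25*92 = -2 - 2300 = -2302)
(-831 - 4969)*(-2958 + G) = (-831 - 4969)*(-2958 - 2302) = -5800*(-5260) = 30508000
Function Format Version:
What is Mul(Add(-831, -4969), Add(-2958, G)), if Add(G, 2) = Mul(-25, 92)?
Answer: 30508000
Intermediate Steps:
G = -2302 (G = Add(-2, Mul(-25, 92)) = Add(-2, -2300) = -2302)
Mul(Add(-831, -4969), Add(-2958, G)) = Mul(Add(-831, -4969), Add(-2958, -2302)) = Mul(-5800, -5260) = 30508000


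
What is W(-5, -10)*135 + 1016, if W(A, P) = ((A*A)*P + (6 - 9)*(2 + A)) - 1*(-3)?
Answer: -31114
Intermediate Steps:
W(A, P) = -3 - 3*A + P*A**2 (W(A, P) = (A**2*P - 3*(2 + A)) + 3 = (P*A**2 + (-6 - 3*A)) + 3 = (-6 - 3*A + P*A**2) + 3 = -3 - 3*A + P*A**2)
W(-5, -10)*135 + 1016 = (-3 - 3*(-5) - 10*(-5)**2)*135 + 1016 = (-3 + 15 - 10*25)*135 + 1016 = (-3 + 15 - 250)*135 + 1016 = -238*135 + 1016 = -32130 + 1016 = -31114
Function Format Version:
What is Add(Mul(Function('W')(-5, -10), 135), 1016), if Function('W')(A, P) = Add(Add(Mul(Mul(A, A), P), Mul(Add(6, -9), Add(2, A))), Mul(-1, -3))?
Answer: -31114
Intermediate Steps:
Function('W')(A, P) = Add(-3, Mul(-3, A), Mul(P, Pow(A, 2))) (Function('W')(A, P) = Add(Add(Mul(Pow(A, 2), P), Mul(-3, Add(2, A))), 3) = Add(Add(Mul(P, Pow(A, 2)), Add(-6, Mul(-3, A))), 3) = Add(Add(-6, Mul(-3, A), Mul(P, Pow(A, 2))), 3) = Add(-3, Mul(-3, A), Mul(P, Pow(A, 2))))
Add(Mul(Function('W')(-5, -10), 135), 1016) = Add(Mul(Add(-3, Mul(-3, -5), Mul(-10, Pow(-5, 2))), 135), 1016) = Add(Mul(Add(-3, 15, Mul(-10, 25)), 135), 1016) = Add(Mul(Add(-3, 15, -250), 135), 1016) = Add(Mul(-238, 135), 1016) = Add(-32130, 1016) = -31114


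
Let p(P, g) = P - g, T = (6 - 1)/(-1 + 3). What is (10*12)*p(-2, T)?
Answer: -540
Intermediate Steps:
T = 5/2 ≈ 2.5000
(10*12)*p(-2, T) = (10*12)*(-2 - 1*5/2) = 120*(-2 - 5/2) = 120*(-9/2) = -540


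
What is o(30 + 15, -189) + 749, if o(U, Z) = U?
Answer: 794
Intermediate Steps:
o(30 + 15, -189) + 749 = (30 + 15) + 749 = 45 + 749 = 794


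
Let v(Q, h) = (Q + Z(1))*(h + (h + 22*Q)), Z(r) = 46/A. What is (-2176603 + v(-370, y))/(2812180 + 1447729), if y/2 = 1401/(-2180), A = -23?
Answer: 464576137/2321650405 ≈ 0.20011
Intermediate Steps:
y = -1401/1090 (y = 2*(1401/(-2180)) = 2*(1401*(-1/2180)) = 2*(-1401/2180) = -1401/1090 ≈ -1.2853)
Z(r) = -2 (Z(r) = 46/(-23) = 46*(-1/23) = -2)
v(Q, h) = (-2 + Q)*(2*h + 22*Q) (v(Q, h) = (Q - 2)*(h + (h + 22*Q)) = (-2 + Q)*(2*h + 22*Q))
(-2176603 + v(-370, y))/(2812180 + 1447729) = (-2176603 + (-44*(-370) - 4*(-1401/1090) + 22*(-370)² + 2*(-370)*(-1401/1090)))/(2812180 + 1447729) = (-2176603 + (16280 + 2802/545 + 22*136900 + 103674/109))/4259909 = (-2176603 + (16280 + 2802/545 + 3011800 + 103674/109))*(1/4259909) = (-2176603 + 1650824772/545)*(1/4259909) = (464576137/545)*(1/4259909) = 464576137/2321650405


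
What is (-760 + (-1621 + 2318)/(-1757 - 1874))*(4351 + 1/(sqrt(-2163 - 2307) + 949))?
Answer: 2760257*(-4351*sqrt(4470) + 4129100*I)/(3631*(sqrt(4470) - 949*I)) ≈ -3.3076e+6 + 0.056213*I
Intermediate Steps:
(-760 + (-1621 + 2318)/(-1757 - 1874))*(4351 + 1/(sqrt(-2163 - 2307) + 949)) = (-760 + 697/(-3631))*(4351 + 1/(sqrt(-4470) + 949)) = (-760 + 697*(-1/3631))*(4351 + 1/(I*sqrt(4470) + 949)) = (-760 - 697/3631)*(4351 + 1/(949 + I*sqrt(4470))) = -2760257*(4351 + 1/(949 + I*sqrt(4470)))/3631 = -12009878207/3631 - 2760257/(3631*(949 + I*sqrt(4470)))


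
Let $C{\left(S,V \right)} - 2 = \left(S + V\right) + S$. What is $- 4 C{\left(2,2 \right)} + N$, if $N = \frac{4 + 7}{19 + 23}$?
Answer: $- \frac{1333}{42} \approx -31.738$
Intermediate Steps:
$C{\left(S,V \right)} = 2 + V + 2 S$ ($C{\left(S,V \right)} = 2 + \left(\left(S + V\right) + S\right) = 2 + \left(V + 2 S\right) = 2 + V + 2 S$)
$N = \frac{11}{42} \approx 0.2619$
$- 4 C{\left(2,2 \right)} + N = - 4 \left(2 + 2 + 2 \cdot 2\right) + \frac{11}{42} = - 4 \left(2 + 2 + 4\right) + \frac{11}{42} = \left(-4\right) 8 + \frac{11}{42} = -32 + \frac{11}{42} = - \frac{1333}{42}$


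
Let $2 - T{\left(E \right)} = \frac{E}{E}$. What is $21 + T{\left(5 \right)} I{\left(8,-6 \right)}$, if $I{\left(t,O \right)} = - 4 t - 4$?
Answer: $-15$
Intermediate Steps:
$I{\left(t,O \right)} = -4 - 4 t$
$T{\left(E \right)} = 1$ ($T{\left(E \right)} = 2 - \frac{E}{E} = 2 - 1 = 1$)
$21 + T{\left(5 \right)} I{\left(8,-6 \right)} = 21 + 1 \left(-4 - 32\right) = 21 + 1 \left(-36\right) = 21 - 36 = -15$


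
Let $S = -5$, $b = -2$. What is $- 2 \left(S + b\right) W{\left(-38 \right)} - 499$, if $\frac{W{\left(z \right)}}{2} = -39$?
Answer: $-1591$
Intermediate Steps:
$W{\left(z \right)} = -78$ ($W{\left(z \right)} = 2 \left(-39\right) = -78$)
$- 2 \left(S + b\right) W{\left(-38 \right)} - 499 = - 2 \left(-5 - 2\right) \left(-78\right) - 499 = \left(-2\right) \left(-7\right) \left(-78\right) - 499 = 14 \left(-78\right) - 499 = -1092 - 499 = -1591$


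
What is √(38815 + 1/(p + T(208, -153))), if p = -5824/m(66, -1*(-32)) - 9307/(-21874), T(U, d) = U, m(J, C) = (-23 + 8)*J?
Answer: 5*√8359965263772034156021/2320451093 ≈ 197.02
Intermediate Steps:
m(J, C) = -15*J
p = 68304053/10827630 (p = -5824/((-15*66)) - 9307/(-21874) = -5824/(-990) - 9307*(-1/21874) = -5824*(-1/990) + 9307/21874 = 2912/495 + 9307/21874 = 68304053/10827630 ≈ 6.3083)
√(38815 + 1/(p + T(208, -153))) = √(38815 + 1/(68304053/10827630 + 208)) = √(38815 + 1/(2320451093/10827630)) = √(38815 + 10827630/2320451093) = √(90068320002425/2320451093) = 5*√8359965263772034156021/2320451093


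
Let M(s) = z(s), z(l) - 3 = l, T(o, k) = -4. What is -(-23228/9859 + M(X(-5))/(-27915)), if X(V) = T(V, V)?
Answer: 648399761/275213985 ≈ 2.3560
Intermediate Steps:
X(V) = -4
z(l) = 3 + l
M(s) = 3 + s
-(-23228/9859 + M(X(-5))/(-27915)) = -(-23228/9859 + (3 - 4)/(-27915)) = -(-23228*1/9859 - 1*(-1/27915)) = -(-23228/9859 + 1/27915) = -1*(-648399761/275213985) = 648399761/275213985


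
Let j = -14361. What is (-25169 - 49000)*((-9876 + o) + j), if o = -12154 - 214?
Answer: 2714956245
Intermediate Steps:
o = -12368
(-25169 - 49000)*((-9876 + o) + j) = (-25169 - 49000)*((-9876 - 12368) - 14361) = -74169*(-22244 - 14361) = -74169*(-36605) = 2714956245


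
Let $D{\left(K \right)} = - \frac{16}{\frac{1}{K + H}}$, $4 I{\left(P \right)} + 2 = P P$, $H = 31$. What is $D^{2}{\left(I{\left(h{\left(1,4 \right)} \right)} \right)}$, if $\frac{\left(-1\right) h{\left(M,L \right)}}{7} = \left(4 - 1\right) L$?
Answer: $824378944$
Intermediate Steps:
$h{\left(M,L \right)} = - 21 L$ ($h{\left(M,L \right)} = - 7 \left(4 - 1\right) L = - 7 \cdot 3 L = - 21 L$)
$I{\left(P \right)} = - \frac{1}{2} + \frac{P^{2}}{4}$ ($I{\left(P \right)} = - \frac{1}{2} + \frac{P P}{4} = - \frac{1}{2} + \frac{P^{2}}{4}$)
$D{\left(K \right)} = -496 - 16 K$ ($D{\left(K \right)} = - \frac{16}{\frac{1}{K + 31}} = - \frac{16}{\frac{1}{31 + K}} = - 16 \left(31 + K\right) = -496 - 16 K$)
$D^{2}{\left(I{\left(h{\left(1,4 \right)} \right)} \right)} = \left(-496 - 16 \left(- \frac{1}{2} + \frac{\left(\left(-21\right) 4\right)^{2}}{4}\right)\right)^{2} = \left(-496 - 16 \left(- \frac{1}{2} + \frac{\left(-84\right)^{2}}{4}\right)\right)^{2} = \left(-496 - 16 \left(- \frac{1}{2} + \frac{1}{4} \cdot 7056\right)\right)^{2} = \left(-496 - 16 \left(- \frac{1}{2} + 1764\right)\right)^{2} = \left(-496 - 28216\right)^{2} = \left(-28712\right)^{2} = 824378944$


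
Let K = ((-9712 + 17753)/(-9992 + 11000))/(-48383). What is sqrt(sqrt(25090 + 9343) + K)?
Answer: sqrt(-2723333921 + 16517494045584*sqrt(34433))/4064172 ≈ 13.622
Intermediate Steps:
K = -8041/48770064 (K = (8041/1008)*(-1/48383) = -8041/48770064 ≈ -0.00016488)
sqrt(sqrt(25090 + 9343) + K) = sqrt(sqrt(25090 + 9343) - 8041/48770064) = sqrt(sqrt(34433) - 8041/48770064) = sqrt(-8041/48770064 + sqrt(34433))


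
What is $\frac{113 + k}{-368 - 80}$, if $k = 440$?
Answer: $- \frac{79}{64} \approx -1.2344$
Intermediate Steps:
$\frac{113 + k}{-368 - 80} = \frac{113 + 440}{-368 - 80} = \frac{553}{-448} = 553 \left(- \frac{1}{448}\right) = - \frac{79}{64}$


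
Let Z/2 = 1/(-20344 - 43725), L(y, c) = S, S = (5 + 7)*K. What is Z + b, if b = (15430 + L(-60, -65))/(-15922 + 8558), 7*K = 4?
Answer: -3461635549/1651314406 ≈ -2.0963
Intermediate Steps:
K = 4/7 (K = (1/7)*4 = 4/7 ≈ 0.57143)
S = 48/7 (S = (5 + 7)*(4/7) = 12*(4/7) = 48/7 ≈ 6.8571)
L(y, c) = 48/7
Z = -2/64069 (Z = 2/(-20344 - 43725) = 2/(-64069) = 2*(-1/64069) = -2/64069 ≈ -3.1216e-5)
b = -54029/25774 (b = (15430 + 48/7)/(-15922 + 8558) = (108058/7)/(-7364) = (108058/7)*(-1/7364) = -54029/25774 ≈ -2.0963)
Z + b = -2/64069 - 54029/25774 = -3461635549/1651314406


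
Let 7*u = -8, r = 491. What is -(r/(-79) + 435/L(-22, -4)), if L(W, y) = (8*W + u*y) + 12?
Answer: 262837/29388 ≈ 8.9437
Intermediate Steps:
u = -8/7 (u = (1/7)*(-8) = -8/7 ≈ -1.1429)
L(W, y) = 12 + 8*W - 8*y/7 (L(W, y) = (8*W - 8*y/7) + 12 = 12 + 8*W - 8*y/7)
-(r/(-79) + 435/L(-22, -4)) = -(491/(-79) + 435/(12 + 8*(-22) - 8/7*(-4))) = -(491*(-1/79) + 435/(12 - 176 + 32/7)) = -(-491/79 + 435/(-1116/7)) = -(-491/79 + 435*(-7/1116)) = -(-491/79 - 1015/372) = -1*(-262837/29388) = 262837/29388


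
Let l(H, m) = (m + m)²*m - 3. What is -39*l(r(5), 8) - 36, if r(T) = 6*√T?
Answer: -79791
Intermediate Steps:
l(H, m) = -3 + 4*m³ (l(H, m) = (2*m)²*m - 3 = (4*m²)*m - 3 = 4*m³ - 3 = -3 + 4*m³)
-39*l(r(5), 8) - 36 = -39*(-3 + 4*8³) - 36 = -39*(-3 + 4*512) - 36 = -39*(-3 + 2048) - 36 = -39*2045 - 36 = -79755 - 36 = -79791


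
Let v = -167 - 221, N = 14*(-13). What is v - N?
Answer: -206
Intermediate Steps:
N = -182
v = -388
v - N = -388 - 1*(-182) = -388 + 182 = -206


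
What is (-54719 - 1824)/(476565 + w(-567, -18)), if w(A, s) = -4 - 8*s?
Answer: -56543/476705 ≈ -0.11861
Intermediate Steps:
(-54719 - 1824)/(476565 + w(-567, -18)) = (-54719 - 1824)/(476565 + (-4 - 8*(-18))) = -56543/(476565 + (-4 + 144)) = -56543/(476565 + 140) = -56543/476705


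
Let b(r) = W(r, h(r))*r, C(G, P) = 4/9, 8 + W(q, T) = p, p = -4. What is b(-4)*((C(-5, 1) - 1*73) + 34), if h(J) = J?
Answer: -5552/3 ≈ -1850.7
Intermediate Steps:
W(q, T) = -12 (W(q, T) = -8 - 4 = -12)
C(G, P) = 4/9 (C(G, P) = 4*(⅑) = 4/9)
b(r) = -12*r
b(-4)*((C(-5, 1) - 1*73) + 34) = (-12*(-4))*((4/9 - 1*73) + 34) = 48*((4/9 - 73) + 34) = 48*(-653/9 + 34) = 48*(-347/9) = -5552/3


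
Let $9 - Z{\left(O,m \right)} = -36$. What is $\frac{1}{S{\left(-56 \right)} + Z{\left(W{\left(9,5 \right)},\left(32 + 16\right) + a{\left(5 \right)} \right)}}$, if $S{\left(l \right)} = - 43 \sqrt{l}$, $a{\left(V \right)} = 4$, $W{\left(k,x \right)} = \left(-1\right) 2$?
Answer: $\frac{45}{105569} + \frac{86 i \sqrt{14}}{105569} \approx 0.00042626 + 0.0030481 i$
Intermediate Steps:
$W{\left(k,x \right)} = -2$
$Z{\left(O,m \right)} = 45$ ($Z{\left(O,m \right)} = 9 - -36 = 9 + 36 = 45$)
$\frac{1}{S{\left(-56 \right)} + Z{\left(W{\left(9,5 \right)},\left(32 + 16\right) + a{\left(5 \right)} \right)}} = \frac{1}{- 43 \sqrt{-56} + 45} = \frac{1}{- 43 \cdot 2 i \sqrt{14} + 45} = \frac{1}{- 86 i \sqrt{14} + 45} = \frac{1}{45 - 86 i \sqrt{14}}$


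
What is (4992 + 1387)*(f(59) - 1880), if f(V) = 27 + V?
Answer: -11443926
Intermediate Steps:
(4992 + 1387)*(f(59) - 1880) = (4992 + 1387)*((27 + 59) - 1880) = 6379*(86 - 1880) = 6379*(-1794) = -11443926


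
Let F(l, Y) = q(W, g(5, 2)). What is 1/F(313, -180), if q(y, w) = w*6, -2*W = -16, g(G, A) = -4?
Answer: -1/24 ≈ -0.041667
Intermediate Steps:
W = 8 (W = -1/2*(-16) = 8)
q(y, w) = 6*w
F(l, Y) = -24 (F(l, Y) = 6*(-4) = -24)
1/F(313, -180) = 1/(-24) = -1/24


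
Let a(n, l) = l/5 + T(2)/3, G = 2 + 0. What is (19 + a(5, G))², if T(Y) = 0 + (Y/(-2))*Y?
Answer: 78961/225 ≈ 350.94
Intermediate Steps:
T(Y) = -Y²/2 (T(Y) = 0 + (Y*(-½))*Y = 0 + (-Y/2)*Y = 0 - Y²/2 = -Y²/2)
G = 2
a(n, l) = -⅔ + l/5 (a(n, l) = l/5 - ½*2²/3 = l*(⅕) - ½*4*(⅓) = l/5 - 2*⅓ = l/5 - ⅔ = -⅔ + l/5)
(19 + a(5, G))² = (19 + (-⅔ + (⅕)*2))² = (19 + (-⅔ + ⅖))² = (19 - 4/15)² = (281/15)² = 78961/225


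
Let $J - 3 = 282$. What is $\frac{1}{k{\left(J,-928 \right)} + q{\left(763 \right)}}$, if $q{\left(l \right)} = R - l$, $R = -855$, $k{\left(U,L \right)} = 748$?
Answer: $- \frac{1}{870} \approx -0.0011494$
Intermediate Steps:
$J = 285$ ($J = 3 + 282 = 285$)
$q{\left(l \right)} = -855 - l$
$\frac{1}{k{\left(J,-928 \right)} + q{\left(763 \right)}} = \frac{1}{748 - 1618} = \frac{1}{-870} = - \frac{1}{870}$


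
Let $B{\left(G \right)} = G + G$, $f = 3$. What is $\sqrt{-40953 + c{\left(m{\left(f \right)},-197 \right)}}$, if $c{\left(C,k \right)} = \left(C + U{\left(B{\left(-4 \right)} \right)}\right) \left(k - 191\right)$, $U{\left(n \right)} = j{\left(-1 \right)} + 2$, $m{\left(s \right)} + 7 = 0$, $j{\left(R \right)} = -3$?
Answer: $i \sqrt{37849} \approx 194.55 i$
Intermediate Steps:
$B{\left(G \right)} = 2 G$
$m{\left(s \right)} = -7$ ($m{\left(s \right)} = -7 + 0 = -7$)
$U{\left(n \right)} = -1$ ($U{\left(n \right)} = -3 + 2 = -1$)
$c{\left(C,k \right)} = \left(-1 + C\right) \left(-191 + k\right)$ ($c{\left(C,k \right)} = \left(C - 1\right) \left(k - 191\right) = \left(-1 + C\right) \left(-191 + k\right)$)
$\sqrt{-40953 + c{\left(m{\left(f \right)},-197 \right)}} = \sqrt{-40953 - -3104} = \sqrt{-40953 + \left(191 + 197 + 1337 + 1379\right)} = \sqrt{-40953 + 3104} = \sqrt{-37849} = i \sqrt{37849}$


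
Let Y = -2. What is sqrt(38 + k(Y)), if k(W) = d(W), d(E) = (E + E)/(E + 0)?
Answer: 2*sqrt(10) ≈ 6.3246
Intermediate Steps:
d(E) = 2 (d(E) = (2*E)/E = 2)
k(W) = 2
sqrt(38 + k(Y)) = sqrt(38 + 2) = sqrt(40) = 2*sqrt(10)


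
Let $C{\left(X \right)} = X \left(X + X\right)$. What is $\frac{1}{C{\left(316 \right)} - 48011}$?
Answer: $\frac{1}{151701} \approx 6.5919 \cdot 10^{-6}$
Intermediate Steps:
$C{\left(X \right)} = 2 X^{2}$ ($C{\left(X \right)} = X 2 X = 2 X^{2}$)
$\frac{1}{C{\left(316 \right)} - 48011} = \frac{1}{2 \cdot 316^{2} - 48011} = \frac{1}{2 \cdot 99856 - 48011} = \frac{1}{199712 - 48011} = \frac{1}{151701}$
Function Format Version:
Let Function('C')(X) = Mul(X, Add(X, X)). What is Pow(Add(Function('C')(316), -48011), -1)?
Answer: Rational(1, 151701) ≈ 6.5919e-6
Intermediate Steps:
Function('C')(X) = Mul(2, Pow(X, 2)) (Function('C')(X) = Mul(X, Mul(2, X)) = Mul(2, Pow(X, 2)))
Pow(Add(Function('C')(316), -48011), -1) = Pow(Add(Mul(2, Pow(316, 2)), -48011), -1) = Pow(Add(Mul(2, 99856), -48011), -1) = Pow(Add(199712, -48011), -1) = Pow(151701, -1) = Rational(1, 151701)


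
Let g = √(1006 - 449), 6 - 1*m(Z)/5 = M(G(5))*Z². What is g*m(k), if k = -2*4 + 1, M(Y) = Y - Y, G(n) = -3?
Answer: 30*√557 ≈ 708.03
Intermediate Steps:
M(Y) = 0
k = -7 (k = -8 + 1 = -7)
m(Z) = 30 (m(Z) = 30 - 0*Z² = 30 - 5*0 = 30 + 0 = 30)
g = √557 ≈ 23.601
g*m(k) = √557*30 = 30*√557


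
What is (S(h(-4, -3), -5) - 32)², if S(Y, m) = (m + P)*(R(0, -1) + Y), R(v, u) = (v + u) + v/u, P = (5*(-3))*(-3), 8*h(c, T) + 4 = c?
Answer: 12544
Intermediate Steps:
h(c, T) = -½ + c/8
P = 45 (P = -15*(-3) = 45)
R(v, u) = u + v + v/u (R(v, u) = (u + v) + v/u = u + v + v/u)
S(Y, m) = (-1 + Y)*(45 + m) (S(Y, m) = (m + 45)*((-1 + 0 + 0/(-1)) + Y) = (45 + m)*((-1 + 0 + 0*(-1)) + Y) = (45 + m)*((-1 + 0 + 0) + Y) = (45 + m)*(-1 + Y) = (-1 + Y)*(45 + m))
(S(h(-4, -3), -5) - 32)² = ((-45 - 1*(-5) + 45*(-½ + (⅛)*(-4)) + (-½ + (⅛)*(-4))*(-5)) - 32)² = ((-45 + 5 + 45*(-½ - ½) + (-½ - ½)*(-5)) - 32)² = ((-45 + 5 + 45*(-1) - 1*(-5)) - 32)² = ((-45 + 5 - 45 + 5) - 32)² = (-80 - 32)² = (-112)² = 12544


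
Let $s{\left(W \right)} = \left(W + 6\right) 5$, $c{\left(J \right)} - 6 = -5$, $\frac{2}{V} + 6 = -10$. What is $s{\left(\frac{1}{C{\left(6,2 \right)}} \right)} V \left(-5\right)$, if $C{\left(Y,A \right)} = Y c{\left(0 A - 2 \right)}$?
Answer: $\frac{925}{48} \approx 19.271$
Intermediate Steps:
$V = - \frac{1}{8}$ ($V = \frac{2}{-6 - 10} = \frac{2}{-16} = 2 \left(- \frac{1}{16}\right) = - \frac{1}{8} \approx -0.125$)
$c{\left(J \right)} = 1$ ($c{\left(J \right)} = 6 - 5 = 1$)
$C{\left(Y,A \right)} = Y$ ($C{\left(Y,A \right)} = Y 1 = Y$)
$s{\left(W \right)} = 30 + 5 W$ ($s{\left(W \right)} = \left(6 + W\right) 5 = 30 + 5 W$)
$s{\left(\frac{1}{C{\left(6,2 \right)}} \right)} V \left(-5\right) = \left(30 + \frac{5}{6}\right) \left(- \frac{1}{8}\right) \left(-5\right) = \frac{185}{6} \left(- \frac{1}{8}\right) \left(-5\right) = \left(- \frac{185}{48}\right) \left(-5\right) = \frac{925}{48}$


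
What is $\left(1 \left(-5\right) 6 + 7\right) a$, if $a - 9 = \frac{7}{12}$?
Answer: $- \frac{2645}{12} \approx -220.42$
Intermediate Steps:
$a = \frac{115}{12}$ ($a = 9 + \frac{7}{12} = \frac{115}{12} \approx 9.5833$)
$\left(1 \left(-5\right) 6 + 7\right) a = \left(1 \left(-5\right) 6 + 7\right) \frac{115}{12} = \left(\left(-5\right) 6 + 7\right) \frac{115}{12} = \left(-30 + 7\right) \frac{115}{12} = \left(-23\right) \frac{115}{12} = - \frac{2645}{12}$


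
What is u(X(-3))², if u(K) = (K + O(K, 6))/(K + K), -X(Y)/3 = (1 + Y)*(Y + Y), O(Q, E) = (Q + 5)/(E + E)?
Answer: 214369/746496 ≈ 0.28717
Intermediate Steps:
O(Q, E) = (5 + Q)/(2*E) (O(Q, E) = (5 + Q)/((2*E)) = (5 + Q)*(1/(2*E)) = (5 + Q)/(2*E))
X(Y) = -6*Y*(1 + Y) (X(Y) = -3*(1 + Y)*(Y + Y) = -3*(1 + Y)*2*Y = -6*Y*(1 + Y))
u(K) = (5/12 + 13*K/12)/(2*K) (u(K) = (K + (½)*(5 + K)/6)/(K + K) = (K + (½)*(⅙)*(5 + K))/((2*K)) = (K + (5/12 + K/12))*(1/(2*K)) = (5/12 + 13*K/12)*(1/(2*K)) = (5/12 + 13*K/12)/(2*K))
u(X(-3))² = ((5 + 13*(-6*(-3)*(1 - 3)))/(24*((-6*(-3)*(1 - 3)))))² = ((5 + 13*(-6*(-3)*(-2)))/(24*((-6*(-3)*(-2)))))² = ((1/24)*(5 + 13*(-36))/(-36))² = ((1/24)*(-1/36)*(5 - 468))² = ((1/24)*(-1/36)*(-463))² = (463/864)² = 214369/746496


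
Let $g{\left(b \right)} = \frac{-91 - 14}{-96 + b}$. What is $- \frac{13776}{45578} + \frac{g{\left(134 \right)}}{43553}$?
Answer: $- \frac{11402129277}{37716114046} \approx -0.30231$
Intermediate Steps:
$g{\left(b \right)} = - \frac{105}{-96 + b}$
$- \frac{13776}{45578} + \frac{g{\left(134 \right)}}{43553} = - \frac{13776}{45578} + \frac{\left(-105\right) \frac{1}{-96 + 134}}{43553} = \left(-13776\right) \frac{1}{45578} + - \frac{105}{38} \cdot \frac{1}{43553} = - \frac{6888}{22789} + \left(-105\right) \frac{1}{38} \cdot \frac{1}{43553} = - \frac{6888}{22789} - \frac{105}{1655014} = - \frac{11402129277}{37716114046}$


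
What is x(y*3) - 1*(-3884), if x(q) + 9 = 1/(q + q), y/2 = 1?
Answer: 46501/12 ≈ 3875.1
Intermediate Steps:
y = 2 (y = 2*1 = 2)
x(q) = -9 + 1/(2*q) (x(q) = -9 + 1/(q + q) = -9 + 1/(2*q))
x(y*3) - 1*(-3884) = (-9 + 1/(2*((2*3)))) - 1*(-3884) = (-9 + (½)/6) + 3884 = (-9 + (½)*(⅙)) + 3884 = (-9 + 1/12) + 3884 = -107/12 + 3884 = 46501/12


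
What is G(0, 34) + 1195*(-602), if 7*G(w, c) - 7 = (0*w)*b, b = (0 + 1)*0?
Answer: -719389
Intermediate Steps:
b = 0 (b = 1*0 = 0)
G(w, c) = 1 (G(w, c) = 1 + ((0*w)*0)/7 = 1 + (0*0)/7 = 1 + (⅐)*0 = 1 + 0 = 1)
G(0, 34) + 1195*(-602) = 1 + 1195*(-602) = 1 - 719390 = -719389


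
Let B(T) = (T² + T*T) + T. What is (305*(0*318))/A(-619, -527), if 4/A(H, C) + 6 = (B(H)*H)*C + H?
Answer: 0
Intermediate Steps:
B(T) = T + 2*T² (B(T) = (T² + T²) + T = 2*T² + T = T + 2*T²)
A(H, C) = 4/(-6 + H + C*H²*(1 + 2*H)) (A(H, C) = 4/(-6 + (((H*(1 + 2*H))*H)*C + H)) = 4/(-6 + ((H²*(1 + 2*H))*C + H)) = 4/(-6 + (C*H²*(1 + 2*H) + H)) = 4/(-6 + (H + C*H²*(1 + 2*H))) = 4/(-6 + H + C*H²*(1 + 2*H)))
(305*(0*318))/A(-619, -527) = (305*(0*318))/((4/(-6 - 619 - 527*(-619)²*(1 + 2*(-619))))) = (305*0)/((4/(-6 - 619 - 527*383161*(1 - 1238)))) = 0/((4/(-6 - 619 - 527*383161*(-1237)))) = 0/((4/(-6 - 619 + 249782272739))) = 0/((4/249782272114)) = 0/((4*(1/249782272114))) = 0/(2/124891136057) = 0*(124891136057/2) = 0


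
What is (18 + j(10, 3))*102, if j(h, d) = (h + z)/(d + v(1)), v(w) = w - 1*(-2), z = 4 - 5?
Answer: 1989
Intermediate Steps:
z = -1
v(w) = 2 + w (v(w) = w + 2 = 2 + w)
j(h, d) = (-1 + h)/(3 + d) (j(h, d) = (h - 1)/(d + (2 + 1)) = (-1 + h)/(d + 3) = (-1 + h)/(3 + d))
(18 + j(10, 3))*102 = (18 + (-1 + 10)/(3 + 3))*102 = (18 + 9/6)*102 = (18 + (1/6)*9)*102 = (18 + 3/2)*102 = (39/2)*102 = 1989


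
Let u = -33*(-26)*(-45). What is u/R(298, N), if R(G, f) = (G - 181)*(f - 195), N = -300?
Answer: ⅔ ≈ 0.66667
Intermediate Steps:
R(G, f) = (-195 + f)*(-181 + G) (R(G, f) = (-181 + G)*(-195 + f) = (-195 + f)*(-181 + G))
u = -38610 (u = 858*(-45) = -38610)
u/R(298, N) = -38610/(35295 - 195*298 - 181*(-300) + 298*(-300)) = -38610/(35295 - 58110 + 54300 - 89400) = -38610/(-57915) = -38610*(-1/57915) = ⅔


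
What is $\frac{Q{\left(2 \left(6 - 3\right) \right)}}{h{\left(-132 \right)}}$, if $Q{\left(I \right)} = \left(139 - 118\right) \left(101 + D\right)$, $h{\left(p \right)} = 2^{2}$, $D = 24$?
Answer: $\frac{2625}{4} \approx 656.25$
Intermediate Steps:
$h{\left(p \right)} = 4$
$Q{\left(I \right)} = 2625$ ($Q{\left(I \right)} = \left(139 - 118\right) \left(101 + 24\right) = 21 \cdot 125 = 2625$)
$\frac{Q{\left(2 \left(6 - 3\right) \right)}}{h{\left(-132 \right)}} = \frac{2625}{4}$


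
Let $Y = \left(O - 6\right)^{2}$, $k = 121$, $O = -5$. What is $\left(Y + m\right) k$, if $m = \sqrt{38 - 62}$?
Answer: $14641 + 242 i \sqrt{6} \approx 14641.0 + 592.78 i$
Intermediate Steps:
$Y = 121$ ($Y = \left(-5 - 6\right)^{2} = \left(-11\right)^{2} = 121$)
$m = 2 i \sqrt{6}$ ($m = \sqrt{-24} = 2 i \sqrt{6} \approx 4.899 i$)
$\left(Y + m\right) k = \left(121 + 2 i \sqrt{6}\right) 121 = 14641 + 242 i \sqrt{6}$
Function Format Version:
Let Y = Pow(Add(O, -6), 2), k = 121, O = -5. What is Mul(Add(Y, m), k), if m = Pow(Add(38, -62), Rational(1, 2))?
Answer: Add(14641, Mul(242, I, Pow(6, Rational(1, 2)))) ≈ Add(14641., Mul(592.78, I))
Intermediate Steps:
Y = 121 (Y = Pow(Add(-5, -6), 2) = Pow(-11, 2) = 121)
m = Mul(2, I, Pow(6, Rational(1, 2))) (m = Pow(-24, Rational(1, 2)) = Mul(2, I, Pow(6, Rational(1, 2))) ≈ Mul(4.8990, I))
Mul(Add(Y, m), k) = Mul(Add(121, Mul(2, I, Pow(6, Rational(1, 2)))), 121) = Add(14641, Mul(242, I, Pow(6, Rational(1, 2))))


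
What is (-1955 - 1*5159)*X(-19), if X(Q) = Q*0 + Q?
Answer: 135166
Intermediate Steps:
X(Q) = Q (X(Q) = 0 + Q = Q)
(-1955 - 1*5159)*X(-19) = (-1955 - 1*5159)*(-19) = (-1955 - 5159)*(-19) = -7114*(-19) = 135166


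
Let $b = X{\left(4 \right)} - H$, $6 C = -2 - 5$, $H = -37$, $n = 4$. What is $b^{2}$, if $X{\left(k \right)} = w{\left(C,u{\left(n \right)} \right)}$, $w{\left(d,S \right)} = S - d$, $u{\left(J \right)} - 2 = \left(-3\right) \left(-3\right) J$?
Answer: $\frac{208849}{36} \approx 5801.4$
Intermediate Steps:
$C = - \frac{7}{6}$ ($C = \frac{-2 - 5}{6} = \frac{1}{6} \left(-7\right) = - \frac{7}{6} \approx -1.1667$)
$u{\left(J \right)} = 2 + 9 J$ ($u{\left(J \right)} = 2 + \left(-3\right) \left(-3\right) J = 2 + 9 J$)
$X{\left(k \right)} = \frac{235}{6}$ ($X{\left(k \right)} = \left(2 + 9 \cdot 4\right) - - \frac{7}{6} = \left(2 + 36\right) + \frac{7}{6} = 38 + \frac{7}{6} = \frac{235}{6}$)
$b = \frac{457}{6}$ ($b = \frac{235}{6} - -37 = \frac{235}{6} + 37 = \frac{457}{6} \approx 76.167$)
$b^{2} = \left(\frac{457}{6}\right)^{2} = \frac{208849}{36}$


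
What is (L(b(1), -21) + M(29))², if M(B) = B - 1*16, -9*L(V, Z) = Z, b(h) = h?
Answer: 2116/9 ≈ 235.11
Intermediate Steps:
L(V, Z) = -Z/9
M(B) = -16 + B (M(B) = B - 16 = -16 + B)
(L(b(1), -21) + M(29))² = (-⅑*(-21) + (-16 + 29))² = (7/3 + 13)² = (46/3)² = 2116/9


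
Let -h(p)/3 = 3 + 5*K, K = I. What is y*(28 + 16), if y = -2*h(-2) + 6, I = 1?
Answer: 2376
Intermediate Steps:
K = 1
h(p) = -24 (h(p) = -3*(3 + 5*1) = -3*(3 + 5) = -3*8 = -24)
y = 54 (y = -2*(-24) + 6 = 48 + 6 = 54)
y*(28 + 16) = 54*(28 + 16) = 54*44 = 2376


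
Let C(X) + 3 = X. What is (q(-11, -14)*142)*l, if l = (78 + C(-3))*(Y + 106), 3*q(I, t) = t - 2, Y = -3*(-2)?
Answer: -6107136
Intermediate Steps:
Y = 6
C(X) = -3 + X
q(I, t) = -⅔ + t/3 (q(I, t) = (t - 2)/3 = (-2 + t)/3 = -⅔ + t/3)
l = 8064 (l = (78 + (-3 - 3))*(6 + 106) = (78 - 6)*112 = 72*112 = 8064)
(q(-11, -14)*142)*l = ((-⅔ + (⅓)*(-14))*142)*8064 = ((-⅔ - 14/3)*142)*8064 = -16/3*142*8064 = -2272/3*8064 = -6107136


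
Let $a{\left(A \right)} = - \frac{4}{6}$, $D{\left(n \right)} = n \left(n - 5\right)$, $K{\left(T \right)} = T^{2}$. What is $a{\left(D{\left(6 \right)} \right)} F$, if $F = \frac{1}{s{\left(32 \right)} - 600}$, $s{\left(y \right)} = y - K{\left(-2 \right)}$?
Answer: $\frac{1}{858} \approx 0.0011655$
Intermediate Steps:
$D{\left(n \right)} = n \left(-5 + n\right)$
$s{\left(y \right)} = -4 + y$ ($s{\left(y \right)} = y - \left(-2\right)^{2} = y - 4 = -4 + y$)
$F = - \frac{1}{572}$ ($F = \frac{1}{\left(-4 + 32\right) - 600} = \frac{1}{28 - 600} = \frac{1}{-572} = - \frac{1}{572} \approx -0.0017483$)
$a{\left(A \right)} = - \frac{2}{3}$ ($a{\left(A \right)} = \left(-4\right) \frac{1}{6} = - \frac{2}{3}$)
$a{\left(D{\left(6 \right)} \right)} F = \left(- \frac{2}{3}\right) \left(- \frac{1}{572}\right) = \frac{1}{858}$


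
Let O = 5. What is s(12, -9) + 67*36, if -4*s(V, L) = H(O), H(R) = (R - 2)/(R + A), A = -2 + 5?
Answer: 77181/32 ≈ 2411.9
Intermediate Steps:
A = 3
H(R) = (-2 + R)/(3 + R) (H(R) = (R - 2)/(R + 3) = (-2 + R)/(3 + R))
s(V, L) = -3/32 (s(V, L) = -(-2 + 5)/(4*(3 + 5)) = -3/(4*8) = -3/32)
s(12, -9) + 67*36 = -3/32 + 67*36 = -3/32 + 2412 = 77181/32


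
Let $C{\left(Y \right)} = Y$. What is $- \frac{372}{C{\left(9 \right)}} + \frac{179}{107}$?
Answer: $- \frac{12731}{321} \approx -39.66$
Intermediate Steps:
$- \frac{372}{C{\left(9 \right)}} + \frac{179}{107} = - \frac{372}{9} + \frac{179}{107} = \left(-372\right) \frac{1}{9} + 179 \cdot \frac{1}{107} = - \frac{124}{3} + \frac{179}{107} = - \frac{12731}{321}$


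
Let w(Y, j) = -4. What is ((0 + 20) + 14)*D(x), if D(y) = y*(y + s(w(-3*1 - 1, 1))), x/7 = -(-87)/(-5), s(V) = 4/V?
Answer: 12713484/25 ≈ 5.0854e+5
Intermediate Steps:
x = -609/5 (x = 7*(-(-87)/(-5)) = 7*(-(-87)*(-1)/5) = 7*(-29*3/5) = 7*(-87/5) = -609/5 ≈ -121.80)
D(y) = y*(-1 + y) (D(y) = y*(y + 4/(-4)) = y*(y + 4*(-1/4)) = y*(y - 1) = y*(-1 + y))
((0 + 20) + 14)*D(x) = ((0 + 20) + 14)*(-609*(-1 - 609/5)/5) = (20 + 14)*(-609/5*(-614/5)) = 34*(373926/25) = 12713484/25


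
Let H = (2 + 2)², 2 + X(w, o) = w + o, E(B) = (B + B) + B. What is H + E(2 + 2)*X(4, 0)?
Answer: 40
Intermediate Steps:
E(B) = 3*B (E(B) = 2*B + B = 3*B)
X(w, o) = -2 + o + w (X(w, o) = -2 + (w + o) = -2 + (o + w) = -2 + o + w)
H = 16 (H = 4² = 16)
H + E(2 + 2)*X(4, 0) = 16 + (3*(2 + 2))*(-2 + 0 + 4) = 16 + (3*4)*2 = 16 + 12*2 = 16 + 24 = 40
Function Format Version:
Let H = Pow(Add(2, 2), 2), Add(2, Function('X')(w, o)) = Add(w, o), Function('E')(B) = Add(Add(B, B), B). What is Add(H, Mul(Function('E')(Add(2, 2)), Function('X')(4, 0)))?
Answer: 40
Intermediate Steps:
Function('E')(B) = Mul(3, B) (Function('E')(B) = Add(Mul(2, B), B) = Mul(3, B))
Function('X')(w, o) = Add(-2, o, w) (Function('X')(w, o) = Add(-2, Add(w, o)) = Add(-2, Add(o, w)) = Add(-2, o, w))
H = 16 (H = Pow(4, 2) = 16)
Add(H, Mul(Function('E')(Add(2, 2)), Function('X')(4, 0))) = Add(16, Mul(Mul(3, Add(2, 2)), Add(-2, 0, 4))) = Add(16, Mul(Mul(3, 4), 2)) = Add(16, Mul(12, 2)) = Add(16, 24) = 40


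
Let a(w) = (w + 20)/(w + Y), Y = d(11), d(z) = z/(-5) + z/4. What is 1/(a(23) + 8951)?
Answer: 471/4216781 ≈ 0.00011170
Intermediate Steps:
d(z) = z/20 (d(z) = z*(-1/5) + z*(1/4) = -z/5 + z/4 = z/20)
Y = 11/20 (Y = (1/20)*11 = 11/20 ≈ 0.55000)
a(w) = (20 + w)/(11/20 + w) (a(w) = (w + 20)/(w + 11/20) = (20 + w)/(11/20 + w))
1/(a(23) + 8951) = 1/(20*(20 + 23)/(11 + 20*23) + 8951) = 1/(20*43/(11 + 460) + 8951) = 1/(20*43/471 + 8951) = 1/(20*(1/471)*43 + 8951) = 1/(860/471 + 8951) = 1/(4216781/471) = 471/4216781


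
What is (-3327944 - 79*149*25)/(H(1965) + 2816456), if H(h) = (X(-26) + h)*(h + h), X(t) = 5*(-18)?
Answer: -3622219/10185206 ≈ -0.35564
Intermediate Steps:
X(t) = -90
H(h) = 2*h*(-90 + h) (H(h) = (-90 + h)*(h + h) = (-90 + h)*(2*h) = 2*h*(-90 + h))
(-3327944 - 79*149*25)/(H(1965) + 2816456) = (-3327944 - 79*149*25)/(2*1965*(-90 + 1965) + 2816456) = (-3327944 - 11771*25)/(2*1965*1875 + 2816456) = (-3327944 - 294275)/(7368750 + 2816456) = -3622219/10185206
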